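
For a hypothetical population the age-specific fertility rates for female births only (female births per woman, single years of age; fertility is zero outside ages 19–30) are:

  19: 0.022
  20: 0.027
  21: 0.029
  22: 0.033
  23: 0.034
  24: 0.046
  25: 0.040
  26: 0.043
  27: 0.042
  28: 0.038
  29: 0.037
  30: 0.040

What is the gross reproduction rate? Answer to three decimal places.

Sum of female ASFRs = 0.022 + 0.027 + 0.029 + 0.033 + 0.034 + 0.046 + 0.040 + 0.043 + 0.042 + 0.038 + 0.037 + 0.040 = 0.431
GRR = 0.431

0.431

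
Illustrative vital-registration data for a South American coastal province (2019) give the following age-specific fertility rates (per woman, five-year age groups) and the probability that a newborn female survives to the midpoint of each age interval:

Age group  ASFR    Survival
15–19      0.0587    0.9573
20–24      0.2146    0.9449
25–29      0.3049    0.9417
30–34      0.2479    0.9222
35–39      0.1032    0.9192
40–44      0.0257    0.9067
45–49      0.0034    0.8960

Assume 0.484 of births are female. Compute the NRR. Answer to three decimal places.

Proportion female at birth = 0.484.
Survival-weighted fertility by age (5·fₓ·Sₓ):
  15–19: 5 × 0.0587 × 0.9573 = 0.28097
  20–24: 5 × 0.2146 × 0.9449 = 1.01388
  25–29: 5 × 0.3049 × 0.9417 = 1.43562
  30–34: 5 × 0.2479 × 0.9222 = 1.14307
  35–39: 5 × 0.1032 × 0.9192 = 0.47431
  40–44: 5 × 0.0257 × 0.9067 = 0.11651
  45–49: 5 × 0.0034 × 0.8960 = 0.01523
Sum = 4.47959
NRR = 0.484 × 4.47959 = 2.16812
An NRR exceeding 1 indicates intrinsic growth under these rates.

2.168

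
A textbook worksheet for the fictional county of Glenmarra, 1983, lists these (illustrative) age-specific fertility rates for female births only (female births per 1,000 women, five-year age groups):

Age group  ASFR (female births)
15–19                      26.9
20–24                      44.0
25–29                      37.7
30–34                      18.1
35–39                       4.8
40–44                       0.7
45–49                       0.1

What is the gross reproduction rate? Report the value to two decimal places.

0.66

Sum of female ASFRs = 26.9 + 44.0 + 37.7 + 18.1 + 4.8 + 0.7 + 0.1 = 132.3
GRR = 5 × 132.3 / 1000 = 0.6615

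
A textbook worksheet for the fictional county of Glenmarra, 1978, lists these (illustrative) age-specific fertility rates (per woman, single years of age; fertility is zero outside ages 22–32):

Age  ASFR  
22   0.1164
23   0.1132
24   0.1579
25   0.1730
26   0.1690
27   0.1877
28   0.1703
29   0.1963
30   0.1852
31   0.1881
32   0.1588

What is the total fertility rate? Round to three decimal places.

Sum of ASFRs = 0.1164 + 0.1132 + 0.1579 + 0.1730 + 0.1690 + 0.1877 + 0.1703 + 0.1963 + 0.1852 + 0.1881 + 0.1588 = 1.8159
TFR = 1.8159

1.816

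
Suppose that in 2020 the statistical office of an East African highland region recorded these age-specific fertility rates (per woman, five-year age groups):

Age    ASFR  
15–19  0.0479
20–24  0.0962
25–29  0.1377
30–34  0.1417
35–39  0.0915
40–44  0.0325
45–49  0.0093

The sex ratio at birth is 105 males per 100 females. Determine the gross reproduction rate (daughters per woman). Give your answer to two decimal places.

Proportion female at birth = 100 / (100 + 105) = 0.48780.
Sum of ASFRs = 0.0479 + 0.0962 + 0.1377 + 0.1417 + 0.0915 + 0.0325 + 0.0093 = 0.5568
TFR = 5 × 0.5568 = 2.784
GRR = 0.48780 × 2.784 = 1.35804

1.36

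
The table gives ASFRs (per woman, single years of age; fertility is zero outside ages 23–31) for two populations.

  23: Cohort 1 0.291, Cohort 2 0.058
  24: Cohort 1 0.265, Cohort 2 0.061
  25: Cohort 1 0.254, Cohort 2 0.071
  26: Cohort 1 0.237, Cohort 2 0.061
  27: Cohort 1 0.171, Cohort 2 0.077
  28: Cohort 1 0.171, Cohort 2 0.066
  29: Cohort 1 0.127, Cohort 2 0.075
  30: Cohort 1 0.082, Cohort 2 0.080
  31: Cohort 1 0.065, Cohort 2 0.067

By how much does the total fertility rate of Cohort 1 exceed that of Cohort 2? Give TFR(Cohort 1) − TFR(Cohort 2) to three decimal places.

1.047

Cohort 1:
  Sum of ASFRs = 0.291 + 0.265 + 0.254 + 0.237 + 0.171 + 0.171 + 0.127 + 0.082 + 0.065 = 1.663
  TFR = 1.663
Cohort 2:
  Sum of ASFRs = 0.058 + 0.061 + 0.071 + 0.061 + 0.077 + 0.066 + 0.075 + 0.080 + 0.067 = 0.616
  TFR = 0.616
Difference = 1.663 − 0.616 = 1.047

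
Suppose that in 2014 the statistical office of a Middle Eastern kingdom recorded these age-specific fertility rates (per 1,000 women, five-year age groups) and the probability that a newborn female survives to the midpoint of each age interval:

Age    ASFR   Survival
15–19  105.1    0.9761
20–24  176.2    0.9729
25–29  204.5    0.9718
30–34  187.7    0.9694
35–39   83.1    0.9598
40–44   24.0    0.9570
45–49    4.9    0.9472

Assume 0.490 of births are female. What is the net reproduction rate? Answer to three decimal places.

Proportion female at birth = 0.490.
Weighting each age-specific rate by interval width and survival:
  15–19: 5 × 105.1/1000 × 0.9761 = 0.51294
  20–24: 5 × 176.2/1000 × 0.9729 = 0.85712
  25–29: 5 × 204.5/1000 × 0.9718 = 0.99367
  30–34: 5 × 187.7/1000 × 0.9694 = 0.90978
  35–39: 5 × 83.1/1000 × 0.9598 = 0.39880
  40–44: 5 × 24.0/1000 × 0.9570 = 0.11484
  45–49: 5 × 4.9/1000 × 0.9472 = 0.02321
Sum = 3.81036
NRR = 0.490 × 3.81036 = 1.86708

1.867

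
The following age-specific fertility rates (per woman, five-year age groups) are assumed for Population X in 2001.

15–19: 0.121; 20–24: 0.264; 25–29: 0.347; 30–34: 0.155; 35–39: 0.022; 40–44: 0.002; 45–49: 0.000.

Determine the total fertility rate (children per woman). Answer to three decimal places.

4.555

Sum of ASFRs = 0.121 + 0.264 + 0.347 + 0.155 + 0.022 + 0.002 + 0.000 = 0.911
TFR = 5 × 0.911 = 4.555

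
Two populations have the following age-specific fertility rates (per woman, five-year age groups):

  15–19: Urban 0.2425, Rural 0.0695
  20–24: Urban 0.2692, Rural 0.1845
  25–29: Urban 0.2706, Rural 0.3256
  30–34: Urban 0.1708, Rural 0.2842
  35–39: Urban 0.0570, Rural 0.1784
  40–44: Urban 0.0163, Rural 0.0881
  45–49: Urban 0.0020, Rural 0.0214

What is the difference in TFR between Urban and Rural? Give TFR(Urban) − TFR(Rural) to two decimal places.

-0.62

Urban:
  Sum of ASFRs = 0.2425 + 0.2692 + 0.2706 + 0.1708 + 0.0570 + 0.0163 + 0.0020 = 1.0284
  TFR = 5 × 1.0284 = 5.142
Rural:
  Sum of ASFRs = 0.0695 + 0.1845 + 0.3256 + 0.2842 + 0.1784 + 0.0881 + 0.0214 = 1.1517
  TFR = 5 × 1.1517 = 5.7585
Difference = 5.142 − 5.7585 = -0.6165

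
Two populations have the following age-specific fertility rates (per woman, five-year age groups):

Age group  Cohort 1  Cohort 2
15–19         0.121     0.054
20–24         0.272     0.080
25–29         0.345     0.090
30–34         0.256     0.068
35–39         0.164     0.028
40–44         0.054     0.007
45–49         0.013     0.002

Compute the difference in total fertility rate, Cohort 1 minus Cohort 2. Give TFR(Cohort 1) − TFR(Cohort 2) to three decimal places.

4.480

Cohort 1:
  Sum of ASFRs = 0.121 + 0.272 + 0.345 + 0.256 + 0.164 + 0.054 + 0.013 = 1.225
  TFR = 5 × 1.225 = 6.125
Cohort 2:
  Sum of ASFRs = 0.054 + 0.080 + 0.090 + 0.068 + 0.028 + 0.007 + 0.002 = 0.329
  TFR = 5 × 0.329 = 1.645
Difference = 6.125 − 1.645 = 4.48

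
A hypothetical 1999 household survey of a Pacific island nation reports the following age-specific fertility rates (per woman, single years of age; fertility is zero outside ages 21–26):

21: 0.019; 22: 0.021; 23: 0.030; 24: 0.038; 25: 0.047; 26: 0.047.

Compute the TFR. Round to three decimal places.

0.202

Sum of ASFRs = 0.019 + 0.021 + 0.030 + 0.038 + 0.047 + 0.047 = 0.202
TFR = 0.202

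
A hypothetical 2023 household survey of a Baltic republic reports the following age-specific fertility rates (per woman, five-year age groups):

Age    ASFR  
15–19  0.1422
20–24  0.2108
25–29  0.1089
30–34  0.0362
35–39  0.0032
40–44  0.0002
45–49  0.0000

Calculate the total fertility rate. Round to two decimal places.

Sum of ASFRs = 0.1422 + 0.2108 + 0.1089 + 0.0362 + 0.0032 + 0.0002 + 0.0000 = 0.5015
TFR = 5 × 0.5015 = 2.5075

2.51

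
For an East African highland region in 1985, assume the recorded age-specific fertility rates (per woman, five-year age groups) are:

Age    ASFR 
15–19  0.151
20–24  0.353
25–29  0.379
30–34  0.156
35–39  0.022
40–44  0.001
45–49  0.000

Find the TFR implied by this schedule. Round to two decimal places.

Sum of ASFRs = 0.151 + 0.353 + 0.379 + 0.156 + 0.022 + 0.001 + 0.000 = 1.062
TFR = 5 × 1.062 = 5.31

5.31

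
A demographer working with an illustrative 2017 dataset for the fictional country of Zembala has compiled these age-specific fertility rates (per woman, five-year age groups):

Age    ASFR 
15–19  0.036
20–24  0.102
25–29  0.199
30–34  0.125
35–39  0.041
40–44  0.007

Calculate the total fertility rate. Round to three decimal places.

2.550

Sum of ASFRs = 0.036 + 0.102 + 0.199 + 0.125 + 0.041 + 0.007 = 0.510
TFR = 5 × 0.510 = 2.55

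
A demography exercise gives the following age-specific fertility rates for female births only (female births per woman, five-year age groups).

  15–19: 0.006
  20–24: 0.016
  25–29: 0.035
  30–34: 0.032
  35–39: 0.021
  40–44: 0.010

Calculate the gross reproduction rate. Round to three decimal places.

0.600

Sum of female ASFRs = 0.006 + 0.016 + 0.035 + 0.032 + 0.021 + 0.010 = 0.120
GRR = 5 × 0.120 = 0.6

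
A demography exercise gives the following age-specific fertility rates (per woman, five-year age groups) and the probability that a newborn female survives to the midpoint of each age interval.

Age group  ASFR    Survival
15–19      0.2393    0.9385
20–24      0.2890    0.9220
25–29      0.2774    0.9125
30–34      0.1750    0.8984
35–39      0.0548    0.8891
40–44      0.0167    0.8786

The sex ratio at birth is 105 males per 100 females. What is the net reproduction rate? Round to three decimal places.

Proportion female at birth = 100 / (100 + 105) = 0.48780.
Per-age-group product (5 × ASFR × survival probability):
  15–19: 5 × 0.2393 × 0.9385 = 1.12292
  20–24: 5 × 0.2890 × 0.9220 = 1.33229
  25–29: 5 × 0.2774 × 0.9125 = 1.26564
  30–34: 5 × 0.1750 × 0.8984 = 0.78610
  35–39: 5 × 0.0548 × 0.8891 = 0.24361
  40–44: 5 × 0.0167 × 0.8786 = 0.07336
Sum = 4.82392
NRR = 0.48780 × 4.82392 = 2.35311

2.353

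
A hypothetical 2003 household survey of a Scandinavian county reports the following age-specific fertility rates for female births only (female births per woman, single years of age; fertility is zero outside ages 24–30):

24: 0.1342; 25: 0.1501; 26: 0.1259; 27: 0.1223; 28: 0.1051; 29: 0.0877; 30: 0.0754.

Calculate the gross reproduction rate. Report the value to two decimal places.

0.80

Sum of female ASFRs = 0.1342 + 0.1501 + 0.1259 + 0.1223 + 0.1051 + 0.0877 + 0.0754 = 0.8007
GRR = 0.8007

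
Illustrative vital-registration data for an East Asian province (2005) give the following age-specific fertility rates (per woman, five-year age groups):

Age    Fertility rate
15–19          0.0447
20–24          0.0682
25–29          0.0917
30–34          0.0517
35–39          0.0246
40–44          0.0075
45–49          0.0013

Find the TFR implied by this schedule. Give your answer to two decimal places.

Sum of ASFRs = 0.0447 + 0.0682 + 0.0917 + 0.0517 + 0.0246 + 0.0075 + 0.0013 = 0.2897
TFR = 5 × 0.2897 = 1.4485

1.45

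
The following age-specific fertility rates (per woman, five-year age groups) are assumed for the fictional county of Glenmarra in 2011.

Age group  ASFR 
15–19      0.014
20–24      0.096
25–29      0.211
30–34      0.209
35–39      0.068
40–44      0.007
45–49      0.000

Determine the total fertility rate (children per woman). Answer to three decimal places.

Sum of ASFRs = 0.014 + 0.096 + 0.211 + 0.209 + 0.068 + 0.007 + 0.000 = 0.605
TFR = 5 × 0.605 = 3.025

3.025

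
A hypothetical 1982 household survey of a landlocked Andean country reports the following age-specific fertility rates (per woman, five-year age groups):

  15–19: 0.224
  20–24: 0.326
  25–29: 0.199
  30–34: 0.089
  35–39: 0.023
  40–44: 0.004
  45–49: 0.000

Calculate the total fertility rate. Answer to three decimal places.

4.325

Sum of ASFRs = 0.224 + 0.326 + 0.199 + 0.089 + 0.023 + 0.004 + 0.000 = 0.865
TFR = 5 × 0.865 = 4.325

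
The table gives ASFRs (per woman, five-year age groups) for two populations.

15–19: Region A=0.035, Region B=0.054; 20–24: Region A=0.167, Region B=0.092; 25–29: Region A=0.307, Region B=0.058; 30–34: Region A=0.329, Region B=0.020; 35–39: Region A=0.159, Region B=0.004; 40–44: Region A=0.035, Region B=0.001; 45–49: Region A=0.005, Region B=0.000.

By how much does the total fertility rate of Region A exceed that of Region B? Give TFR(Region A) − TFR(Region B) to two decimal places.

4.04

Region A:
  Sum of ASFRs = 0.035 + 0.167 + 0.307 + 0.329 + 0.159 + 0.035 + 0.005 = 1.037
  TFR = 5 × 1.037 = 5.185
Region B:
  Sum of ASFRs = 0.054 + 0.092 + 0.058 + 0.020 + 0.004 + 0.001 + 0.000 = 0.229
  TFR = 5 × 0.229 = 1.145
Difference = 5.185 − 1.145 = 4.04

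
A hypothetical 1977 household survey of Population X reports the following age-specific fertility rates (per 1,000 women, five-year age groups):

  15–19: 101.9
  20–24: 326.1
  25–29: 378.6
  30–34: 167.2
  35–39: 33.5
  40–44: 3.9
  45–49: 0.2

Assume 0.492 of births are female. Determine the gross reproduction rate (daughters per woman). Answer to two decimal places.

Proportion female at birth = 0.492.
Sum of ASFRs = 101.9 + 326.1 + 378.6 + 167.2 + 33.5 + 3.9 + 0.2 = 1011.4
TFR = 5 × 1011.4 / 1000 = 5.057
GRR = 0.492 × 5.057 = 2.48804

2.49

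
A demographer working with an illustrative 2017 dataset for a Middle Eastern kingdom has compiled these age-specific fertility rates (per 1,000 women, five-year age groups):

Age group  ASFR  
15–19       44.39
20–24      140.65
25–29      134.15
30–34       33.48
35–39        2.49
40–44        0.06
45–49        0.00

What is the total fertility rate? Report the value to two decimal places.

1.78

Sum of ASFRs = 44.39 + 140.65 + 134.15 + 33.48 + 2.49 + 0.06 + 0.00 = 355.22
TFR = 5 × 355.22 / 1000 = 1.7761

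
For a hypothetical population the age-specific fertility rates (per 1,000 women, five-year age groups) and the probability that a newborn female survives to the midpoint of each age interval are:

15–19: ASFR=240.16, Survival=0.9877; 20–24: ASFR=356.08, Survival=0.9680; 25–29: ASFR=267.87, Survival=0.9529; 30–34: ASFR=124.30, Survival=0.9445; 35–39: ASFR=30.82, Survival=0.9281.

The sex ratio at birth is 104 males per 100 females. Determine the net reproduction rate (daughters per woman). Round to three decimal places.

2.410

Proportion female at birth = 100 / (100 + 104) = 0.49020.
Each age group contributes 5 × ASFR × survival:
  15–19: 5 × 240.16/1000 × 0.9877 = 1.18603
  20–24: 5 × 356.08/1000 × 0.9680 = 1.72343
  25–29: 5 × 267.87/1000 × 0.9529 = 1.27627
  30–34: 5 × 124.30/1000 × 0.9445 = 0.58701
  35–39: 5 × 30.82/1000 × 0.9281 = 0.14302
Sum = 4.91576
NRR = 0.49020 × 4.91576 = 2.40971
NRR > 1, so each generation more than replaces itself.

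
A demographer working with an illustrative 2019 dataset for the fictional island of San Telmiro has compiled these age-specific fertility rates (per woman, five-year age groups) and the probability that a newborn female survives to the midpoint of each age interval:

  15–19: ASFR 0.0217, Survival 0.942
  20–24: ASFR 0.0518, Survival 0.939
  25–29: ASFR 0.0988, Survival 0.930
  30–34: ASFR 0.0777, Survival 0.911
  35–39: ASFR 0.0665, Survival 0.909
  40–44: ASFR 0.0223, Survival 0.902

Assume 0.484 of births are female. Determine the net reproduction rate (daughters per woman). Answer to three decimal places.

Proportion female at birth = 0.484.
Per-age-group product (5 × ASFR × survival probability):
  15–19: 5 × 0.0217 × 0.942 = 0.10221
  20–24: 5 × 0.0518 × 0.939 = 0.24320
  25–29: 5 × 0.0988 × 0.930 = 0.45942
  30–34: 5 × 0.0777 × 0.911 = 0.35392
  35–39: 5 × 0.0665 × 0.909 = 0.30224
  40–44: 5 × 0.0223 × 0.902 = 0.10057
Sum = 1.56156
NRR = 0.484 × 1.56156 = 0.75580
An NRR under 1 implies long-run decline under these rates.

0.756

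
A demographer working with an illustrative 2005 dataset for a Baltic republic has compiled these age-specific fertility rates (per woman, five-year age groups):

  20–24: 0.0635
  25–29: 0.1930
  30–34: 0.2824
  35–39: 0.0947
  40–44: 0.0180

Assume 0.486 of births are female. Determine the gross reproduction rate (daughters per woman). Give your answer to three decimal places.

1.583

Proportion female at birth = 0.486.
Sum of ASFRs = 0.0635 + 0.1930 + 0.2824 + 0.0947 + 0.0180 = 0.6516
TFR = 5 × 0.6516 = 3.258
GRR = 0.486 × 3.258 = 1.58339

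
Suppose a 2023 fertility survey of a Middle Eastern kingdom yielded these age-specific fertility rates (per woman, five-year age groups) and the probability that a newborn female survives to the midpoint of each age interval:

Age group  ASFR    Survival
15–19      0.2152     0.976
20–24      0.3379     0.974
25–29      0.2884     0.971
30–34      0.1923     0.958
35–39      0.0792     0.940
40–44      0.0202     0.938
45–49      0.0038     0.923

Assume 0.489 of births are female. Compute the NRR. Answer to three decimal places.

2.690

Proportion female at birth = 0.489.
Each age group contributes 5 × ASFR × survival:
  15–19: 5 × 0.2152 × 0.976 = 1.05018
  20–24: 5 × 0.3379 × 0.974 = 1.64557
  25–29: 5 × 0.2884 × 0.971 = 1.40018
  30–34: 5 × 0.1923 × 0.958 = 0.92112
  35–39: 5 × 0.0792 × 0.940 = 0.37224
  40–44: 5 × 0.0202 × 0.938 = 0.09474
  45–49: 5 × 0.0038 × 0.923 = 0.01754
Sum = 5.50157
NRR = 0.489 × 5.50157 = 2.69027
With NRR above 1 the population is above replacement fertility.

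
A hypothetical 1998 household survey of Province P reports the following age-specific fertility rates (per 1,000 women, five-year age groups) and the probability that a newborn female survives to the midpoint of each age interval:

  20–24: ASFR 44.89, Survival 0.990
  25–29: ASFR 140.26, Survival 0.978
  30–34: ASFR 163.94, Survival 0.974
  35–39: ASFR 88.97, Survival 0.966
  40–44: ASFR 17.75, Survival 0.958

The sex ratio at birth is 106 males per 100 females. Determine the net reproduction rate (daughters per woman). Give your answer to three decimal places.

Proportion female at birth = 100 / (100 + 106) = 0.48544.
Each age group contributes 5 × ASFR × survival:
  20–24: 5 × 44.89/1000 × 0.990 = 0.22221
  25–29: 5 × 140.26/1000 × 0.978 = 0.68587
  30–34: 5 × 163.94/1000 × 0.974 = 0.79839
  35–39: 5 × 88.97/1000 × 0.966 = 0.42973
  40–44: 5 × 17.75/1000 × 0.958 = 0.08502
Sum = 2.22122
NRR = 0.48544 × 2.22122 = 1.07827

1.078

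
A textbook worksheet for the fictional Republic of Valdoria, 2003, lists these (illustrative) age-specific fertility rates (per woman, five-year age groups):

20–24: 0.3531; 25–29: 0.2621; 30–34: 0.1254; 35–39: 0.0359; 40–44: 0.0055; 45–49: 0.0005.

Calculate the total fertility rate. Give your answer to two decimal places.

3.91

Sum of ASFRs = 0.3531 + 0.2621 + 0.1254 + 0.0359 + 0.0055 + 0.0005 = 0.7825
TFR = 5 × 0.7825 = 3.9125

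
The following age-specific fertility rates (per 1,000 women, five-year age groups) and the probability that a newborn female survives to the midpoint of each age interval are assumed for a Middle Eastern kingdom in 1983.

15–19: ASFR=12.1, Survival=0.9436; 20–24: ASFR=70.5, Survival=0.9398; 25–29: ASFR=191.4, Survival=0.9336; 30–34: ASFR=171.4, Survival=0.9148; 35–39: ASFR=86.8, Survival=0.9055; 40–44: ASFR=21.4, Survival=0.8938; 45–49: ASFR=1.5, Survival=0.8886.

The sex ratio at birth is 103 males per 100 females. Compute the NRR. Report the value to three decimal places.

Proportion female at birth = 100 / (100 + 103) = 0.49261.
Survival-weighted fertility by age (5·fₓ·Sₓ):
  15–19: 5 × 12.1/1000 × 0.9436 = 0.05709
  20–24: 5 × 70.5/1000 × 0.9398 = 0.33128
  25–29: 5 × 191.4/1000 × 0.9336 = 0.89346
  30–34: 5 × 171.4/1000 × 0.9148 = 0.78398
  35–39: 5 × 86.8/1000 × 0.9055 = 0.39299
  40–44: 5 × 21.4/1000 × 0.8938 = 0.09564
  45–49: 5 × 1.5/1000 × 0.8886 = 0.00666
Sum = 2.56110
NRR = 0.49261 × 2.56110 = 1.26162
With NRR above 1 the population is above replacement fertility.

1.262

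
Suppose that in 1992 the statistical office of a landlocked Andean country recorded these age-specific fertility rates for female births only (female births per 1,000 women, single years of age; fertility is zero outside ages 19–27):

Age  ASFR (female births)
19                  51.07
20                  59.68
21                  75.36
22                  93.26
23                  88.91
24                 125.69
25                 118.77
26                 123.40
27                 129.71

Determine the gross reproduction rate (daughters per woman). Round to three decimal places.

Sum of female ASFRs = 51.07 + 59.68 + 75.36 + 93.26 + 88.91 + 125.69 + 118.77 + 123.40 + 129.71 = 865.85
GRR = 865.85 / 1000 = 0.86585

0.866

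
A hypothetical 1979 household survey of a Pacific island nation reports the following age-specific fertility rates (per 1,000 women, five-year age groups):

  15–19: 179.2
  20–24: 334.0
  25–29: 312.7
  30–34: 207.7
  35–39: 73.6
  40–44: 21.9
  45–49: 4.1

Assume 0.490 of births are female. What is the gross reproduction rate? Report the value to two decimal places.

Proportion female at birth = 0.490.
Sum of ASFRs = 179.2 + 334.0 + 312.7 + 207.7 + 73.6 + 21.9 + 4.1 = 1133.2
TFR = 5 × 1133.2 / 1000 = 5.666
GRR = 0.490 × 5.666 = 2.77634

2.78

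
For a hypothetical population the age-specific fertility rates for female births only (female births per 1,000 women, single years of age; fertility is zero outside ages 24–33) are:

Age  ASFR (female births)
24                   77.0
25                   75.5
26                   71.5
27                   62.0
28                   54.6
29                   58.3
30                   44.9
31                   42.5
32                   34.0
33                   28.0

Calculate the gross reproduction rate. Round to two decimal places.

0.55

Sum of female ASFRs = 77.0 + 75.5 + 71.5 + 62.0 + 54.6 + 58.3 + 44.9 + 42.5 + 34.0 + 28.0 = 548.3
GRR = 548.3 / 1000 = 0.5483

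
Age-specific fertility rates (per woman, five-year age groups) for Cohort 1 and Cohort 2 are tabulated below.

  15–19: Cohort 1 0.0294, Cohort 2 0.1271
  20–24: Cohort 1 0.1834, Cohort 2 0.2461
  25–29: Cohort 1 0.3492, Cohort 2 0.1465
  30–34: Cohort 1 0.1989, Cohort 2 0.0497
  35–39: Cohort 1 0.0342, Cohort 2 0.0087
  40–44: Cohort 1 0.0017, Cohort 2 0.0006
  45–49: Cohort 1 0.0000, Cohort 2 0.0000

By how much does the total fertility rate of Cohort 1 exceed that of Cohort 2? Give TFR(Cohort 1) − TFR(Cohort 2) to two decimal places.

Cohort 1:
  Sum of ASFRs = 0.0294 + 0.1834 + 0.3492 + 0.1989 + 0.0342 + 0.0017 + 0.0000 = 0.7968
  TFR = 5 × 0.7968 = 3.984
Cohort 2:
  Sum of ASFRs = 0.1271 + 0.2461 + 0.1465 + 0.0497 + 0.0087 + 0.0006 + 0.0000 = 0.5787
  TFR = 5 × 0.5787 = 2.8935
Difference = 3.984 − 2.8935 = 1.0905

1.09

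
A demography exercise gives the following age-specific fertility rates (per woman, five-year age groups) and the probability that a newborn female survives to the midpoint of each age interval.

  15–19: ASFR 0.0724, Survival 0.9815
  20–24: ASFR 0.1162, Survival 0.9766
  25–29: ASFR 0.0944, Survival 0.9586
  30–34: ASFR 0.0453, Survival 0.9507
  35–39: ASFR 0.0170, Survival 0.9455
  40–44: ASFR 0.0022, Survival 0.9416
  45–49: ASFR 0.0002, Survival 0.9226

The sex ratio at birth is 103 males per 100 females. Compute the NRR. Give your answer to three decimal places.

0.829

Proportion female at birth = 100 / (100 + 103) = 0.49261.
Per-age-group product (5 × ASFR × survival probability):
  15–19: 5 × 0.0724 × 0.9815 = 0.35530
  20–24: 5 × 0.1162 × 0.9766 = 0.56740
  25–29: 5 × 0.0944 × 0.9586 = 0.45246
  30–34: 5 × 0.0453 × 0.9507 = 0.21533
  35–39: 5 × 0.0170 × 0.9455 = 0.08037
  40–44: 5 × 0.0022 × 0.9416 = 0.01036
  45–49: 5 × 0.0002 × 0.9226 = 0.00092
Sum = 1.68214
NRR = 0.49261 × 1.68214 = 0.82864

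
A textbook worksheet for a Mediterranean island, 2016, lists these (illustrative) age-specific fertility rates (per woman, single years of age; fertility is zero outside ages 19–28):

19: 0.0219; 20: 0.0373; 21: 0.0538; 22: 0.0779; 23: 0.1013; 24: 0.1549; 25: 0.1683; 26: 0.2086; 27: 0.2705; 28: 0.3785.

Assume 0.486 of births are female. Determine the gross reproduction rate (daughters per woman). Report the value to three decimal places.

0.716

Proportion female at birth = 0.486.
Sum of ASFRs = 0.0219 + 0.0373 + 0.0538 + 0.0779 + 0.1013 + 0.1549 + 0.1683 + 0.2086 + 0.2705 + 0.3785 = 1.4730
TFR = 1.473
GRR = 0.486 × 1.473 = 0.71588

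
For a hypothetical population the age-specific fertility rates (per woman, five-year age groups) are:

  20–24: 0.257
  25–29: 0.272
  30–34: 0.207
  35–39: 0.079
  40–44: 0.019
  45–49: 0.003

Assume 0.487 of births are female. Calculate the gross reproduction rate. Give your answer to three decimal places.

Proportion female at birth = 0.487.
Sum of ASFRs = 0.257 + 0.272 + 0.207 + 0.079 + 0.019 + 0.003 = 0.837
TFR = 5 × 0.837 = 4.185
GRR = 0.487 × 4.185 = 2.03810

2.038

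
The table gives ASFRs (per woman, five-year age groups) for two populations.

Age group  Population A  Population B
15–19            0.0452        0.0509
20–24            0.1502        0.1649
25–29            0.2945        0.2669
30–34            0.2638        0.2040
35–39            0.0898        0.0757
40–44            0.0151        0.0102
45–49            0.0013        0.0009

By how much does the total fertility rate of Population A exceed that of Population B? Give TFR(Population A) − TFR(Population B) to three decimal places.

0.432

Population A:
  Sum of ASFRs = 0.0452 + 0.1502 + 0.2945 + 0.2638 + 0.0898 + 0.0151 + 0.0013 = 0.8599
  TFR = 5 × 0.8599 = 4.2995
Population B:
  Sum of ASFRs = 0.0509 + 0.1649 + 0.2669 + 0.2040 + 0.0757 + 0.0102 + 0.0009 = 0.7735
  TFR = 5 × 0.7735 = 3.8675
Difference = 4.2995 − 3.8675 = 0.432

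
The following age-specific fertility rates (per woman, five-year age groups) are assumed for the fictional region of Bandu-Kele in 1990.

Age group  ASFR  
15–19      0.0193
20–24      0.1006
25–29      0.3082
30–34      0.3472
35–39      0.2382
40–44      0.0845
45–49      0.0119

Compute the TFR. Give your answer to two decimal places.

5.55

Sum of ASFRs = 0.0193 + 0.1006 + 0.3082 + 0.3472 + 0.2382 + 0.0845 + 0.0119 = 1.1099
TFR = 5 × 1.1099 = 5.5495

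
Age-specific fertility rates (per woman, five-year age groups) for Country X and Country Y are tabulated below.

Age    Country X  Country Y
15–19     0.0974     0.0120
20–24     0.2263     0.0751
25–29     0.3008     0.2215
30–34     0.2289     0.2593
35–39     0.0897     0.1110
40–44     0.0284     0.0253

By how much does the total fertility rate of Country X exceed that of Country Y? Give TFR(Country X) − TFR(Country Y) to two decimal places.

1.34

Country X:
  Sum of ASFRs = 0.0974 + 0.2263 + 0.3008 + 0.2289 + 0.0897 + 0.0284 = 0.9715
  TFR = 5 × 0.9715 = 4.8575
Country Y:
  Sum of ASFRs = 0.0120 + 0.0751 + 0.2215 + 0.2593 + 0.1110 + 0.0253 = 0.7042
  TFR = 5 × 0.7042 = 3.521
Difference = 4.8575 − 3.521 = 1.3365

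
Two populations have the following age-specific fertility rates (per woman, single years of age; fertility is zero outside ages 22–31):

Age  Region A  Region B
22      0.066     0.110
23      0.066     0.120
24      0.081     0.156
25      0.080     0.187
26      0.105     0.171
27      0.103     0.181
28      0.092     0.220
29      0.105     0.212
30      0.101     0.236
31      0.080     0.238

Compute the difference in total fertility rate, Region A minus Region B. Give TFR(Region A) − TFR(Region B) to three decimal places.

-0.952

Region A:
  Sum of ASFRs = 0.066 + 0.066 + 0.081 + 0.080 + 0.105 + 0.103 + 0.092 + 0.105 + 0.101 + 0.080 = 0.879
  TFR = 0.879
Region B:
  Sum of ASFRs = 0.110 + 0.120 + 0.156 + 0.187 + 0.171 + 0.181 + 0.220 + 0.212 + 0.236 + 0.238 = 1.831
  TFR = 1.831
Difference = 0.879 − 1.831 = -0.952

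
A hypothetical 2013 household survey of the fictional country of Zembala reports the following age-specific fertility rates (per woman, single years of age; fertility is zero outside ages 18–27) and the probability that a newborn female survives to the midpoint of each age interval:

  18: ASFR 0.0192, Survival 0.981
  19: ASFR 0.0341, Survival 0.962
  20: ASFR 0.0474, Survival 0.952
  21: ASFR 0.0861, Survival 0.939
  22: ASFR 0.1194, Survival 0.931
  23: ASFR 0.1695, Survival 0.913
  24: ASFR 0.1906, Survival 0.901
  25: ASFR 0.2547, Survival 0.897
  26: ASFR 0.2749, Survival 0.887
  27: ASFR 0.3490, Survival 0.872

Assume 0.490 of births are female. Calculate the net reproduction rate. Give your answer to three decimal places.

0.682

Proportion female at birth = 0.490.
Weighting each age-specific rate by interval width and survival:
  18: 1 × 0.0192 × 0.981 = 0.01884
  19: 1 × 0.0341 × 0.962 = 0.03280
  20: 1 × 0.0474 × 0.952 = 0.04512
  21: 1 × 0.0861 × 0.939 = 0.08085
  22: 1 × 0.1194 × 0.931 = 0.11116
  23: 1 × 0.1695 × 0.913 = 0.15475
  24: 1 × 0.1906 × 0.901 = 0.17173
  25: 1 × 0.2547 × 0.897 = 0.22847
  26: 1 × 0.2749 × 0.887 = 0.24384
  27: 1 × 0.3490 × 0.872 = 0.30433
Sum = 1.39189
NRR = 0.490 × 1.39189 = 0.68203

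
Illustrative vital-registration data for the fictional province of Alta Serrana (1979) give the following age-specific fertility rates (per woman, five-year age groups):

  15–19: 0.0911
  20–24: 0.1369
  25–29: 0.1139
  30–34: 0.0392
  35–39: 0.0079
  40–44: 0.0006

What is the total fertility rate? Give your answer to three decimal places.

1.948

Sum of ASFRs = 0.0911 + 0.1369 + 0.1139 + 0.0392 + 0.0079 + 0.0006 = 0.3896
TFR = 5 × 0.3896 = 1.948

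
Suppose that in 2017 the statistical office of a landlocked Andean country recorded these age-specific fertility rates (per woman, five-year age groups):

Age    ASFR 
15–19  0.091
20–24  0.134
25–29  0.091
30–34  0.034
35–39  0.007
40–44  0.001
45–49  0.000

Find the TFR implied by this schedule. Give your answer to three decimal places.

1.790

Sum of ASFRs = 0.091 + 0.134 + 0.091 + 0.034 + 0.007 + 0.001 + 0.000 = 0.358
TFR = 5 × 0.358 = 1.79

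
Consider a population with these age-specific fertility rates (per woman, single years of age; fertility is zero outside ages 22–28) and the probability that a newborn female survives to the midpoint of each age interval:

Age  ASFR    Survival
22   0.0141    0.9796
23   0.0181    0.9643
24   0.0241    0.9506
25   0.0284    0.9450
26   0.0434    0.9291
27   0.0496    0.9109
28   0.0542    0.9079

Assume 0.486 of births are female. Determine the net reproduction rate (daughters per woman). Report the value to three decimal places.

0.105

Proportion female at birth = 0.486.
Survival-weighted fertility by age (1·fₓ·Sₓ):
  22: 1 × 0.0141 × 0.9796 = 0.01381
  23: 1 × 0.0181 × 0.9643 = 0.01745
  24: 1 × 0.0241 × 0.9506 = 0.02291
  25: 1 × 0.0284 × 0.9450 = 0.02684
  26: 1 × 0.0434 × 0.9291 = 0.04032
  27: 1 × 0.0496 × 0.9109 = 0.04518
  28: 1 × 0.0542 × 0.9079 = 0.04921
Sum = 0.21572
NRR = 0.486 × 0.21572 = 0.10484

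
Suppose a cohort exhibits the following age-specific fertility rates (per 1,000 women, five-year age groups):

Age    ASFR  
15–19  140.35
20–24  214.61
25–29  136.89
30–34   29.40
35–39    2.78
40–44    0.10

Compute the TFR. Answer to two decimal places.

2.62

Sum of ASFRs = 140.35 + 214.61 + 136.89 + 29.40 + 2.78 + 0.10 = 524.13
TFR = 5 × 524.13 / 1000 = 2.62065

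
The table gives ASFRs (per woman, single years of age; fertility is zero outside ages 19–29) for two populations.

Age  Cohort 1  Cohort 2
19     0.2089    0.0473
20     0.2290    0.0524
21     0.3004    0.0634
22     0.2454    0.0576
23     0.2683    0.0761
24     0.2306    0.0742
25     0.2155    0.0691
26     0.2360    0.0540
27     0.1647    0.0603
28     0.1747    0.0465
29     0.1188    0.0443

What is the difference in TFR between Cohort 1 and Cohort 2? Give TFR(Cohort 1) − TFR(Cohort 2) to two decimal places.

Cohort 1:
  Sum of ASFRs = 0.2089 + 0.2290 + 0.3004 + 0.2454 + 0.2683 + 0.2306 + 0.2155 + 0.2360 + 0.1647 + 0.1747 + 0.1188 = 2.3923
  TFR = 2.3923
Cohort 2:
  Sum of ASFRs = 0.0473 + 0.0524 + 0.0634 + 0.0576 + 0.0761 + 0.0742 + 0.0691 + 0.0540 + 0.0603 + 0.0465 + 0.0443 = 0.6452
  TFR = 0.6452
Difference = 2.3923 − 0.6452 = 1.7471

1.75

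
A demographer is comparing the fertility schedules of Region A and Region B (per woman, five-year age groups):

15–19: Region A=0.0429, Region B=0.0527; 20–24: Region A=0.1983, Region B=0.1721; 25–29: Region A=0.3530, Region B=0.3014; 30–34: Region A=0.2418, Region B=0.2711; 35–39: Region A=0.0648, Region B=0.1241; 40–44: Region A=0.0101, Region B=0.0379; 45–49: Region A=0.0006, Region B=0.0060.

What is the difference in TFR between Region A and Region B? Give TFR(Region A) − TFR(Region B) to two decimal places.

Region A:
  Sum of ASFRs = 0.0429 + 0.1983 + 0.3530 + 0.2418 + 0.0648 + 0.0101 + 0.0006 = 0.9115
  TFR = 5 × 0.9115 = 4.5575
Region B:
  Sum of ASFRs = 0.0527 + 0.1721 + 0.3014 + 0.2711 + 0.1241 + 0.0379 + 0.0060 = 0.9653
  TFR = 5 × 0.9653 = 4.8265
Difference = 4.5575 − 4.8265 = -0.269

-0.27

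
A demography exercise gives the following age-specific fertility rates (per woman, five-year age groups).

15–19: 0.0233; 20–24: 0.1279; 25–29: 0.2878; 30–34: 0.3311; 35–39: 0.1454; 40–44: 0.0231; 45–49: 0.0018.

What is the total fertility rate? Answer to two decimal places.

4.70

Sum of ASFRs = 0.0233 + 0.1279 + 0.2878 + 0.3311 + 0.1454 + 0.0231 + 0.0018 = 0.9404
TFR = 5 × 0.9404 = 4.702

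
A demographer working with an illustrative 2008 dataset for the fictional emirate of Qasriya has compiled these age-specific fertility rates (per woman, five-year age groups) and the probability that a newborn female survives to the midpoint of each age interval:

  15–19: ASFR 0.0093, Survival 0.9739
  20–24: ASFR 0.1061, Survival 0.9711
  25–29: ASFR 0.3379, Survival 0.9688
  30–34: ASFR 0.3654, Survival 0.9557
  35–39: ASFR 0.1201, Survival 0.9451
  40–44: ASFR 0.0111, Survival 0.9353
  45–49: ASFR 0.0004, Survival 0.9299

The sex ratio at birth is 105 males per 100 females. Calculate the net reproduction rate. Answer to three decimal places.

Proportion female at birth = 100 / (100 + 105) = 0.48780.
Weighting each age-specific rate by interval width and survival:
  15–19: 5 × 0.0093 × 0.9739 = 0.04529
  20–24: 5 × 0.1061 × 0.9711 = 0.51517
  25–29: 5 × 0.3379 × 0.9688 = 1.63679
  30–34: 5 × 0.3654 × 0.9557 = 1.74606
  35–39: 5 × 0.1201 × 0.9451 = 0.56753
  40–44: 5 × 0.0111 × 0.9353 = 0.05191
  45–49: 5 × 0.0004 × 0.9299 = 0.00186
Sum = 4.56461
NRR = 0.48780 × 4.56461 = 2.22662

2.227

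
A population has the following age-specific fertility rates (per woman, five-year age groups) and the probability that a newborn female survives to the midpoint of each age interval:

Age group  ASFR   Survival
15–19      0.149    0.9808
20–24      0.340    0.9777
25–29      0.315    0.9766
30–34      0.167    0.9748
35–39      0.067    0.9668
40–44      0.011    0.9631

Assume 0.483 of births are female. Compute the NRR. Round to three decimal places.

2.474

Proportion female at birth = 0.483.
Weighting each age-specific rate by interval width and survival:
  15–19: 5 × 0.149 × 0.9808 = 0.73070
  20–24: 5 × 0.340 × 0.9777 = 1.66209
  25–29: 5 × 0.315 × 0.9766 = 1.53815
  30–34: 5 × 0.167 × 0.9748 = 0.81396
  35–39: 5 × 0.067 × 0.9668 = 0.32388
  40–44: 5 × 0.011 × 0.9631 = 0.05297
Sum = 5.12175
NRR = 0.483 × 5.12175 = 2.47381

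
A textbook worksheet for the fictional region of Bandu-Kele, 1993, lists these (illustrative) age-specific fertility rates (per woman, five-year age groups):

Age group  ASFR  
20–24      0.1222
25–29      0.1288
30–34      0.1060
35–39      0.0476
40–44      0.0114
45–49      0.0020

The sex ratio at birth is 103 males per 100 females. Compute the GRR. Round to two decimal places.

Proportion female at birth = 100 / (100 + 103) = 0.49261.
Sum of ASFRs = 0.1222 + 0.1288 + 0.1060 + 0.0476 + 0.0114 + 0.0020 = 0.4180
TFR = 5 × 0.4180 = 2.09
GRR = 0.49261 × 2.09 = 1.02955

1.03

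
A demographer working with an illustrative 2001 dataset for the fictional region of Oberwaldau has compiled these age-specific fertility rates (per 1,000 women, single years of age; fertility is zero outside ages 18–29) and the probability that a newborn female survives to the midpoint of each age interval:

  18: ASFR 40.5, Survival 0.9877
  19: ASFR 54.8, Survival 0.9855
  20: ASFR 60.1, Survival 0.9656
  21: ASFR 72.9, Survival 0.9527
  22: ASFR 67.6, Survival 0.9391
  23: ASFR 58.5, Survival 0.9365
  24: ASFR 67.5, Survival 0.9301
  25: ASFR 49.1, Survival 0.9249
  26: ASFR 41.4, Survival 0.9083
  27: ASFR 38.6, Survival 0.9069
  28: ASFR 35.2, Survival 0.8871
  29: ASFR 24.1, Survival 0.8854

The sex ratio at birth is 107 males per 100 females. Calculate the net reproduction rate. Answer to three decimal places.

0.277

Proportion female at birth = 100 / (100 + 107) = 0.48309.
Weighting each age-specific rate by interval width and survival:
  18: 1 × 40.5/1000 × 0.9877 = 0.04000
  19: 1 × 54.8/1000 × 0.9855 = 0.05401
  20: 1 × 60.1/1000 × 0.9656 = 0.05803
  21: 1 × 72.9/1000 × 0.9527 = 0.06945
  22: 1 × 67.6/1000 × 0.9391 = 0.06348
  23: 1 × 58.5/1000 × 0.9365 = 0.05479
  24: 1 × 67.5/1000 × 0.9301 = 0.06278
  25: 1 × 49.1/1000 × 0.9249 = 0.04541
  26: 1 × 41.4/1000 × 0.9083 = 0.03760
  27: 1 × 38.6/1000 × 0.9069 = 0.03501
  28: 1 × 35.2/1000 × 0.8871 = 0.03123
  29: 1 × 24.1/1000 × 0.8854 = 0.02134
Sum = 0.57313
NRR = 0.48309 × 0.57313 = 0.27687
NRR < 1, so the cohort does not fully replace itself.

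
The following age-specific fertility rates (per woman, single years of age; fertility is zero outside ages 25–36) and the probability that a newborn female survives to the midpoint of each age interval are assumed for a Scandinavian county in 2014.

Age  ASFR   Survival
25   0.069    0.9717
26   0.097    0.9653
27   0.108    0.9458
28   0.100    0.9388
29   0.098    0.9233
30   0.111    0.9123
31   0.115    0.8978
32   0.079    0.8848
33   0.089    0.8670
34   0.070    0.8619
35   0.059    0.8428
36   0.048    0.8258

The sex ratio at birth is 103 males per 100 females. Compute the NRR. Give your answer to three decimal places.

Proportion female at birth = 100 / (100 + 103) = 0.49261.
Per-age-group product (1 × ASFR × survival probability):
  25: 1 × 0.069 × 0.9717 = 0.06705
  26: 1 × 0.097 × 0.9653 = 0.09363
  27: 1 × 0.108 × 0.9458 = 0.10215
  28: 1 × 0.100 × 0.9388 = 0.09388
  29: 1 × 0.098 × 0.9233 = 0.09048
  30: 1 × 0.111 × 0.9123 = 0.10127
  31: 1 × 0.115 × 0.8978 = 0.10325
  32: 1 × 0.079 × 0.8848 = 0.06990
  33: 1 × 0.089 × 0.8670 = 0.07716
  34: 1 × 0.070 × 0.8619 = 0.06033
  35: 1 × 0.059 × 0.8428 = 0.04973
  36: 1 × 0.048 × 0.8258 = 0.03964
Sum = 0.94847
NRR = 0.49261 × 0.94847 = 0.46723

0.467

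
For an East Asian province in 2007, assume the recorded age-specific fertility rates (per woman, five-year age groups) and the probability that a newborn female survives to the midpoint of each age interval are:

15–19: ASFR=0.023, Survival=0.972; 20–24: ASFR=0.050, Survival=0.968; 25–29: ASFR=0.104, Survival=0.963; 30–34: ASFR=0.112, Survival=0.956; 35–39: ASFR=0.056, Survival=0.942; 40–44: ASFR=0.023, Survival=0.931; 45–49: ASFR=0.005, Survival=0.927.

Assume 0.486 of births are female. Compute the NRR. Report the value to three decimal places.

0.867

Proportion female at birth = 0.486.
Weighting each age-specific rate by interval width and survival:
  15–19: 5 × 0.023 × 0.972 = 0.11178
  20–24: 5 × 0.050 × 0.968 = 0.24200
  25–29: 5 × 0.104 × 0.963 = 0.50076
  30–34: 5 × 0.112 × 0.956 = 0.53536
  35–39: 5 × 0.056 × 0.942 = 0.26376
  40–44: 5 × 0.023 × 0.931 = 0.10707
  45–49: 5 × 0.005 × 0.927 = 0.02318
Sum = 1.78391
NRR = 0.486 × 1.78391 = 0.86698
NRR < 1, so the cohort does not fully replace itself.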